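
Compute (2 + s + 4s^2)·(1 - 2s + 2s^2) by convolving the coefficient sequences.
Ascending coefficients: a = [2, 1, 4], b = [1, -2, 2]. c[0] = 2×1 = 2; c[1] = 2×-2 + 1×1 = -3; c[2] = 2×2 + 1×-2 + 4×1 = 6; c[3] = 1×2 + 4×-2 = -6; c[4] = 4×2 = 8. Result coefficients: [2, -3, 6, -6, 8] → 2 - 3s + 6s^2 - 6s^3 + 8s^4

2 - 3s + 6s^2 - 6s^3 + 8s^4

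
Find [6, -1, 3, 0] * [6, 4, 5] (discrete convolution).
y[0] = 6×6 = 36; y[1] = 6×4 + -1×6 = 18; y[2] = 6×5 + -1×4 + 3×6 = 44; y[3] = -1×5 + 3×4 + 0×6 = 7; y[4] = 3×5 + 0×4 = 15; y[5] = 0×5 = 0

[36, 18, 44, 7, 15, 0]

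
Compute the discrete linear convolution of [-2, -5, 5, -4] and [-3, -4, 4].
y[0] = -2×-3 = 6; y[1] = -2×-4 + -5×-3 = 23; y[2] = -2×4 + -5×-4 + 5×-3 = -3; y[3] = -5×4 + 5×-4 + -4×-3 = -28; y[4] = 5×4 + -4×-4 = 36; y[5] = -4×4 = -16

[6, 23, -3, -28, 36, -16]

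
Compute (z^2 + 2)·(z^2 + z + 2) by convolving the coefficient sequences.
Ascending coefficients: a = [2, 0, 1], b = [2, 1, 1]. c[0] = 2×2 = 4; c[1] = 2×1 + 0×2 = 2; c[2] = 2×1 + 0×1 + 1×2 = 4; c[3] = 0×1 + 1×1 = 1; c[4] = 1×1 = 1. Result coefficients: [4, 2, 4, 1, 1] → z^4 + z^3 + 4z^2 + 2z + 4

z^4 + z^3 + 4z^2 + 2z + 4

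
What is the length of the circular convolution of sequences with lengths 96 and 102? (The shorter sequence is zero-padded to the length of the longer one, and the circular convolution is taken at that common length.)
Circular convolution (zero-padding the shorter input) has length max(m, n) = max(96, 102) = 102

102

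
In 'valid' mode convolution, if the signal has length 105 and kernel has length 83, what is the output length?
'Valid' mode counts only positions where the kernel fully overlaps the signal: m - n + 1 = 105 - 83 + 1 = 23

23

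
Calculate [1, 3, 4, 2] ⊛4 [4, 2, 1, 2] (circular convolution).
Use y[k] = Σ_j x[j]·h[(k-j) mod 4]. y[0] = 1×4 + 3×2 + 4×1 + 2×2 = 18; y[1] = 1×2 + 3×4 + 4×2 + 2×1 = 24; y[2] = 1×1 + 3×2 + 4×4 + 2×2 = 27; y[3] = 1×2 + 3×1 + 4×2 + 2×4 = 21. Result: [18, 24, 27, 21]

[18, 24, 27, 21]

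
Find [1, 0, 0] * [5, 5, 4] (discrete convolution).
y[0] = 1×5 = 5; y[1] = 1×5 + 0×5 = 5; y[2] = 1×4 + 0×5 + 0×5 = 4; y[3] = 0×4 + 0×5 = 0; y[4] = 0×4 = 0

[5, 5, 4, 0, 0]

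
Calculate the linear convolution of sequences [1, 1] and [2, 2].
y[0] = 1×2 = 2; y[1] = 1×2 + 1×2 = 4; y[2] = 1×2 = 2

[2, 4, 2]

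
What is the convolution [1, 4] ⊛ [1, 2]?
y[0] = 1×1 = 1; y[1] = 1×2 + 4×1 = 6; y[2] = 4×2 = 8

[1, 6, 8]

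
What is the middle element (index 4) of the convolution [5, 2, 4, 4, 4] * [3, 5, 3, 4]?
Use y[k] = Σ_i a[i]·b[k-i] at k=4. y[4] = 2×4 + 4×3 + 4×5 + 4×3 = 52

52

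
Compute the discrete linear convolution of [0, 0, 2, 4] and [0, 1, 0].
y[0] = 0×0 = 0; y[1] = 0×1 + 0×0 = 0; y[2] = 0×0 + 0×1 + 2×0 = 0; y[3] = 0×0 + 2×1 + 4×0 = 2; y[4] = 2×0 + 4×1 = 4; y[5] = 4×0 = 0

[0, 0, 0, 2, 4, 0]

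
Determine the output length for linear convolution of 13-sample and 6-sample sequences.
Linear/full convolution length: m + n - 1 = 13 + 6 - 1 = 18

18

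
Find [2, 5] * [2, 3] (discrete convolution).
y[0] = 2×2 = 4; y[1] = 2×3 + 5×2 = 16; y[2] = 5×3 = 15

[4, 16, 15]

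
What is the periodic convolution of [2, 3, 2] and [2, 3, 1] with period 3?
Use y[k] = Σ_j x[j]·h[(k-j) mod 3]. y[0] = 2×2 + 3×1 + 2×3 = 13; y[1] = 2×3 + 3×2 + 2×1 = 14; y[2] = 2×1 + 3×3 + 2×2 = 15. Result: [13, 14, 15]

[13, 14, 15]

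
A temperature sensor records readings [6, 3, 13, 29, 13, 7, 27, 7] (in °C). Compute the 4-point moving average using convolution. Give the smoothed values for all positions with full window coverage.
4-point moving average kernel = [1, 1, 1, 1]. Apply in 'valid' mode (full window coverage): avg[0] = (6 + 3 + 13 + 29) / 4 = 12.75; avg[1] = (3 + 13 + 29 + 13) / 4 = 14.5; avg[2] = (13 + 29 + 13 + 7) / 4 = 15.5; avg[3] = (29 + 13 + 7 + 27) / 4 = 19.0; avg[4] = (13 + 7 + 27 + 7) / 4 = 13.5. Smoothed values: [12.75, 14.5, 15.5, 19.0, 13.5]

[12.75, 14.5, 15.5, 19.0, 13.5]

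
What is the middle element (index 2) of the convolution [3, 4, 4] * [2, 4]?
Use y[k] = Σ_i a[i]·b[k-i] at k=2. y[2] = 4×4 + 4×2 = 24

24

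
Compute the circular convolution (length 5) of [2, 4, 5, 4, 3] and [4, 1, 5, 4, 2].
Use y[k] = Σ_j u[j]·v[(k-j) mod 5]. y[0] = 2×4 + 4×2 + 5×4 + 4×5 + 3×1 = 59; y[1] = 2×1 + 4×4 + 5×2 + 4×4 + 3×5 = 59; y[2] = 2×5 + 4×1 + 5×4 + 4×2 + 3×4 = 54; y[3] = 2×4 + 4×5 + 5×1 + 4×4 + 3×2 = 55; y[4] = 2×2 + 4×4 + 5×5 + 4×1 + 3×4 = 61. Result: [59, 59, 54, 55, 61]

[59, 59, 54, 55, 61]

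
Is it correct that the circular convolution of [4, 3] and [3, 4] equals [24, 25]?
Recompute circular convolution of [4, 3] and [3, 4]: y[0] = 4×3 + 3×4 = 24; y[1] = 4×4 + 3×3 = 25 → [24, 25]. Given [24, 25] matches, so answer: Yes

Yes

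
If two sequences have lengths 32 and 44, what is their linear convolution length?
Linear/full convolution length: m + n - 1 = 32 + 44 - 1 = 75

75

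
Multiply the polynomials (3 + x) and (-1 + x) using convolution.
Ascending coefficients: a = [3, 1], b = [-1, 1]. c[0] = 3×-1 = -3; c[1] = 3×1 + 1×-1 = 2; c[2] = 1×1 = 1. Result coefficients: [-3, 2, 1] → -3 + 2x + x^2

-3 + 2x + x^2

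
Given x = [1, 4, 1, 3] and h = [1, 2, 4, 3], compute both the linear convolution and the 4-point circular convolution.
Linear: y_lin[0] = 1×1 = 1; y_lin[1] = 1×2 + 4×1 = 6; y_lin[2] = 1×4 + 4×2 + 1×1 = 13; y_lin[3] = 1×3 + 4×4 + 1×2 + 3×1 = 24; y_lin[4] = 4×3 + 1×4 + 3×2 = 22; y_lin[5] = 1×3 + 3×4 = 15; y_lin[6] = 3×3 = 9 → [1, 6, 13, 24, 22, 15, 9]. Circular (length 4): y[0] = 1×1 + 4×3 + 1×4 + 3×2 = 23; y[1] = 1×2 + 4×1 + 1×3 + 3×4 = 21; y[2] = 1×4 + 4×2 + 1×1 + 3×3 = 22; y[3] = 1×3 + 4×4 + 1×2 + 3×1 = 24 → [23, 21, 22, 24]

Linear: [1, 6, 13, 24, 22, 15, 9], Circular: [23, 21, 22, 24]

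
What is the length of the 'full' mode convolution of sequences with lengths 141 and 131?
Linear/full convolution length: m + n - 1 = 141 + 131 - 1 = 271

271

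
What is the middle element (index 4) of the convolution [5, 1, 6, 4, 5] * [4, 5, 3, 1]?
Use y[k] = Σ_i a[i]·b[k-i] at k=4. y[4] = 1×1 + 6×3 + 4×5 + 5×4 = 59

59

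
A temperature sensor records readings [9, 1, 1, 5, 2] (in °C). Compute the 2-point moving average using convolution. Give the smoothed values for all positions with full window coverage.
2-point moving average kernel = [1, 1]. Apply in 'valid' mode (full window coverage): avg[0] = (9 + 1) / 2 = 5.0; avg[1] = (1 + 1) / 2 = 1.0; avg[2] = (1 + 5) / 2 = 3.0; avg[3] = (5 + 2) / 2 = 3.5. Smoothed values: [5.0, 1.0, 3.0, 3.5]

[5.0, 1.0, 3.0, 3.5]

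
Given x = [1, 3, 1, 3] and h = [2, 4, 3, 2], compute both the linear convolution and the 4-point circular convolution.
Linear: y_lin[0] = 1×2 = 2; y_lin[1] = 1×4 + 3×2 = 10; y_lin[2] = 1×3 + 3×4 + 1×2 = 17; y_lin[3] = 1×2 + 3×3 + 1×4 + 3×2 = 21; y_lin[4] = 3×2 + 1×3 + 3×4 = 21; y_lin[5] = 1×2 + 3×3 = 11; y_lin[6] = 3×2 = 6 → [2, 10, 17, 21, 21, 11, 6]. Circular (length 4): y[0] = 1×2 + 3×2 + 1×3 + 3×4 = 23; y[1] = 1×4 + 3×2 + 1×2 + 3×3 = 21; y[2] = 1×3 + 3×4 + 1×2 + 3×2 = 23; y[3] = 1×2 + 3×3 + 1×4 + 3×2 = 21 → [23, 21, 23, 21]

Linear: [2, 10, 17, 21, 21, 11, 6], Circular: [23, 21, 23, 21]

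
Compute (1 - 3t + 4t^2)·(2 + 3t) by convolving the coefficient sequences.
Ascending coefficients: a = [1, -3, 4], b = [2, 3]. c[0] = 1×2 = 2; c[1] = 1×3 + -3×2 = -3; c[2] = -3×3 + 4×2 = -1; c[3] = 4×3 = 12. Result coefficients: [2, -3, -1, 12] → 2 - 3t - t^2 + 12t^3

2 - 3t - t^2 + 12t^3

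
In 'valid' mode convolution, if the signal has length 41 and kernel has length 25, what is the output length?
'Valid' mode counts only positions where the kernel fully overlaps the signal: m - n + 1 = 41 - 25 + 1 = 17

17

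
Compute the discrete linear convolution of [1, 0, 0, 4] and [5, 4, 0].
y[0] = 1×5 = 5; y[1] = 1×4 + 0×5 = 4; y[2] = 1×0 + 0×4 + 0×5 = 0; y[3] = 0×0 + 0×4 + 4×5 = 20; y[4] = 0×0 + 4×4 = 16; y[5] = 4×0 = 0

[5, 4, 0, 20, 16, 0]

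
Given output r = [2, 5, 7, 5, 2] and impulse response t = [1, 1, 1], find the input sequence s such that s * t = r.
Deconvolve r=[2, 5, 7, 5, 2] by t=[1, 1, 1]. Since t[0]=1, solve forward: s[0] = r[0] / 1 = 2; s[1] = (r[1] - 2×1) / 1 = 3; s[2] = (r[2] - 3×1 - 2×1) / 1 = 2. So s = [2, 3, 2]. Check by forward convolution: r[0] = 2×1 = 2; r[1] = 2×1 + 3×1 = 5; r[2] = 2×1 + 3×1 + 2×1 = 7; r[3] = 3×1 + 2×1 = 5; r[4] = 2×1 = 2

[2, 3, 2]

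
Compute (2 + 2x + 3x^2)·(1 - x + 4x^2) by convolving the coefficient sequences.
Ascending coefficients: a = [2, 2, 3], b = [1, -1, 4]. c[0] = 2×1 = 2; c[1] = 2×-1 + 2×1 = 0; c[2] = 2×4 + 2×-1 + 3×1 = 9; c[3] = 2×4 + 3×-1 = 5; c[4] = 3×4 = 12. Result coefficients: [2, 0, 9, 5, 12] → 2 + 9x^2 + 5x^3 + 12x^4

2 + 9x^2 + 5x^3 + 12x^4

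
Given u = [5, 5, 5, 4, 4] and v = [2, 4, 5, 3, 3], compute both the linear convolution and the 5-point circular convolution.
Linear: y_lin[0] = 5×2 = 10; y_lin[1] = 5×4 + 5×2 = 30; y_lin[2] = 5×5 + 5×4 + 5×2 = 55; y_lin[3] = 5×3 + 5×5 + 5×4 + 4×2 = 68; y_lin[4] = 5×3 + 5×3 + 5×5 + 4×4 + 4×2 = 79; y_lin[5] = 5×3 + 5×3 + 4×5 + 4×4 = 66; y_lin[6] = 5×3 + 4×3 + 4×5 = 47; y_lin[7] = 4×3 + 4×3 = 24; y_lin[8] = 4×3 = 12 → [10, 30, 55, 68, 79, 66, 47, 24, 12]. Circular (length 5): y[0] = 5×2 + 5×3 + 5×3 + 4×5 + 4×4 = 76; y[1] = 5×4 + 5×2 + 5×3 + 4×3 + 4×5 = 77; y[2] = 5×5 + 5×4 + 5×2 + 4×3 + 4×3 = 79; y[3] = 5×3 + 5×5 + 5×4 + 4×2 + 4×3 = 80; y[4] = 5×3 + 5×3 + 5×5 + 4×4 + 4×2 = 79 → [76, 77, 79, 80, 79]

Linear: [10, 30, 55, 68, 79, 66, 47, 24, 12], Circular: [76, 77, 79, 80, 79]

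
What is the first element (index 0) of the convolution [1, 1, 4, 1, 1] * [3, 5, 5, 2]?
Use y[k] = Σ_i a[i]·b[k-i] at k=0. y[0] = 1×3 = 3

3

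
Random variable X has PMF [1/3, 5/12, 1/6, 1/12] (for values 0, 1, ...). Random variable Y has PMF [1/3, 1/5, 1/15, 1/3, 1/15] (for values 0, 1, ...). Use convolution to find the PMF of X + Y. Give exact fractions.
P(X+Y=k) = Σ_i P(X=i)·P(Y=k-i) — a convolution of [1/3, 5/12, 1/6, 1/12] and [1/3, 1/5, 1/15, 1/3, 1/15]. P(X+Y=0) = (1/3)×(1/3) = 1/9; P(X+Y=1) = (1/3)×(1/5) + (5/12)×(1/3) = 1/15 + 5/36 = 37/180; P(X+Y=2) = (1/3)×(1/15) + (5/12)×(1/5) + (1/6)×(1/3) = 1/45 + 1/12 + 1/18 = 29/180; P(X+Y=3) = (1/3)×(1/3) + (5/12)×(1/15) + (1/6)×(1/5) + (1/12)×(1/3) = 1/9 + 1/36 + 1/30 + 1/36 = 1/5; P(X+Y=4) = (1/3)×(1/15) + (5/12)×(1/3) + (1/6)×(1/15) + (1/12)×(1/5) = 1/45 + 5/36 + 1/90 + 1/60 = 17/90; P(X+Y=5) = (5/12)×(1/15) + (1/6)×(1/3) + (1/12)×(1/15) = 1/36 + 1/18 + 1/180 = 4/45; P(X+Y=6) = (1/6)×(1/15) + (1/12)×(1/3) = 1/90 + 1/36 = 7/180; P(X+Y=7) = (1/12)×(1/15) = 1/180. PMF: [1/9, 37/180, 29/180, 1/5, 17/90, 4/45, 7/180, 1/180] (sums to 1 ✓)

[1/9, 37/180, 29/180, 1/5, 17/90, 4/45, 7/180, 1/180]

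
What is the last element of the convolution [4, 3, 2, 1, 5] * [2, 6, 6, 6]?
Use y[k] = Σ_i a[i]·b[k-i] at k=7. y[7] = 5×6 = 30

30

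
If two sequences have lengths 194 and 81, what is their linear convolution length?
Linear/full convolution length: m + n - 1 = 194 + 81 - 1 = 274

274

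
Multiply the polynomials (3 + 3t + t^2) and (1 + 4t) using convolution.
Ascending coefficients: a = [3, 3, 1], b = [1, 4]. c[0] = 3×1 = 3; c[1] = 3×4 + 3×1 = 15; c[2] = 3×4 + 1×1 = 13; c[3] = 1×4 = 4. Result coefficients: [3, 15, 13, 4] → 3 + 15t + 13t^2 + 4t^3

3 + 15t + 13t^2 + 4t^3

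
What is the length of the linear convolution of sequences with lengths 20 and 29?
Linear/full convolution length: m + n - 1 = 20 + 29 - 1 = 48

48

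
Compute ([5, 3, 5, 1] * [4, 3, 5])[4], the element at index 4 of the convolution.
Use y[k] = Σ_i a[i]·b[k-i] at k=4. y[4] = 5×5 + 1×3 = 28

28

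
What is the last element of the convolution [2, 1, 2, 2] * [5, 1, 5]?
Use y[k] = Σ_i a[i]·b[k-i] at k=5. y[5] = 2×5 = 10

10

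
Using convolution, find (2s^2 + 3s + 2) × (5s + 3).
Ascending coefficients: a = [2, 3, 2], b = [3, 5]. c[0] = 2×3 = 6; c[1] = 2×5 + 3×3 = 19; c[2] = 3×5 + 2×3 = 21; c[3] = 2×5 = 10. Result coefficients: [6, 19, 21, 10] → 10s^3 + 21s^2 + 19s + 6

10s^3 + 21s^2 + 19s + 6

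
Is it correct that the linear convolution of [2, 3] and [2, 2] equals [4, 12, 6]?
Recompute linear convolution of [2, 3] and [2, 2]: y[0] = 2×2 = 4; y[1] = 2×2 + 3×2 = 10; y[2] = 3×2 = 6 → [4, 10, 6]. Compare to given [4, 12, 6]: they differ at index 1: given 12, correct 10, so answer: No

No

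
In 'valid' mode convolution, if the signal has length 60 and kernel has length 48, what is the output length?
'Valid' mode counts only positions where the kernel fully overlaps the signal: m - n + 1 = 60 - 48 + 1 = 13

13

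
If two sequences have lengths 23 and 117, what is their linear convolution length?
Linear/full convolution length: m + n - 1 = 23 + 117 - 1 = 139

139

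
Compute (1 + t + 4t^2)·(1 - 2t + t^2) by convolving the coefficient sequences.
Ascending coefficients: a = [1, 1, 4], b = [1, -2, 1]. c[0] = 1×1 = 1; c[1] = 1×-2 + 1×1 = -1; c[2] = 1×1 + 1×-2 + 4×1 = 3; c[3] = 1×1 + 4×-2 = -7; c[4] = 4×1 = 4. Result coefficients: [1, -1, 3, -7, 4] → 1 - t + 3t^2 - 7t^3 + 4t^4

1 - t + 3t^2 - 7t^3 + 4t^4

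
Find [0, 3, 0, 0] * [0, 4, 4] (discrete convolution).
y[0] = 0×0 = 0; y[1] = 0×4 + 3×0 = 0; y[2] = 0×4 + 3×4 + 0×0 = 12; y[3] = 3×4 + 0×4 + 0×0 = 12; y[4] = 0×4 + 0×4 = 0; y[5] = 0×4 = 0

[0, 0, 12, 12, 0, 0]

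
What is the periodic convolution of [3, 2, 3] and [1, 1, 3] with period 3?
Use y[k] = Σ_j s[j]·t[(k-j) mod 3]. y[0] = 3×1 + 2×3 + 3×1 = 12; y[1] = 3×1 + 2×1 + 3×3 = 14; y[2] = 3×3 + 2×1 + 3×1 = 14. Result: [12, 14, 14]

[12, 14, 14]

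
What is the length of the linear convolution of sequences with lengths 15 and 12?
Linear/full convolution length: m + n - 1 = 15 + 12 - 1 = 26

26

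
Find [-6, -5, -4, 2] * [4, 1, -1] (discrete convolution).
y[0] = -6×4 = -24; y[1] = -6×1 + -5×4 = -26; y[2] = -6×-1 + -5×1 + -4×4 = -15; y[3] = -5×-1 + -4×1 + 2×4 = 9; y[4] = -4×-1 + 2×1 = 6; y[5] = 2×-1 = -2

[-24, -26, -15, 9, 6, -2]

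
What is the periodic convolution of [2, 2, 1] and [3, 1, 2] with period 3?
Use y[k] = Σ_j x[j]·h[(k-j) mod 3]. y[0] = 2×3 + 2×2 + 1×1 = 11; y[1] = 2×1 + 2×3 + 1×2 = 10; y[2] = 2×2 + 2×1 + 1×3 = 9. Result: [11, 10, 9]

[11, 10, 9]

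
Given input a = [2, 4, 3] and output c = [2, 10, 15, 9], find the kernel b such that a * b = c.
Output length 4 = len(a) + len(b) - 1 ⇒ len(b) = 2. Solve b forward using b[k] = (c[k] - Σ_{i≥1} a[i]·b[k-i]) / a[0]: b[0] = c[0] / a[0] = 2 / 2 = 1; b[1] = (c[1] - 4×1) / a[0] = (10 - 4×1) / 2 = 3. So b = [1, 3]. Forward-check [2, 4, 3] * [1, 3]: c[0] = 2×1 = 2; c[1] = 2×3 + 4×1 = 10; c[2] = 4×3 + 3×1 = 15; c[3] = 3×3 = 9 → [2, 10, 15, 9] ✓

[1, 3]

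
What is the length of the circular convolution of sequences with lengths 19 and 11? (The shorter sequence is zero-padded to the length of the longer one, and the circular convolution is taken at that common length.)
Circular convolution (zero-padding the shorter input) has length max(m, n) = max(19, 11) = 19

19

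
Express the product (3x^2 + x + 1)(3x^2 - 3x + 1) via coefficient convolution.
Ascending coefficients: a = [1, 1, 3], b = [1, -3, 3]. c[0] = 1×1 = 1; c[1] = 1×-3 + 1×1 = -2; c[2] = 1×3 + 1×-3 + 3×1 = 3; c[3] = 1×3 + 3×-3 = -6; c[4] = 3×3 = 9. Result coefficients: [1, -2, 3, -6, 9] → 9x^4 - 6x^3 + 3x^2 - 2x + 1

9x^4 - 6x^3 + 3x^2 - 2x + 1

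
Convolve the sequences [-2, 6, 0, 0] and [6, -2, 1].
y[0] = -2×6 = -12; y[1] = -2×-2 + 6×6 = 40; y[2] = -2×1 + 6×-2 + 0×6 = -14; y[3] = 6×1 + 0×-2 + 0×6 = 6; y[4] = 0×1 + 0×-2 = 0; y[5] = 0×1 = 0

[-12, 40, -14, 6, 0, 0]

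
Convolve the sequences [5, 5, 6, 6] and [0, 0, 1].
y[0] = 5×0 = 0; y[1] = 5×0 + 5×0 = 0; y[2] = 5×1 + 5×0 + 6×0 = 5; y[3] = 5×1 + 6×0 + 6×0 = 5; y[4] = 6×1 + 6×0 = 6; y[5] = 6×1 = 6

[0, 0, 5, 5, 6, 6]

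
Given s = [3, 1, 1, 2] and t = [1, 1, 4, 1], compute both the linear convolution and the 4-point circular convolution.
Linear: y_lin[0] = 3×1 = 3; y_lin[1] = 3×1 + 1×1 = 4; y_lin[2] = 3×4 + 1×1 + 1×1 = 14; y_lin[3] = 3×1 + 1×4 + 1×1 + 2×1 = 10; y_lin[4] = 1×1 + 1×4 + 2×1 = 7; y_lin[5] = 1×1 + 2×4 = 9; y_lin[6] = 2×1 = 2 → [3, 4, 14, 10, 7, 9, 2]. Circular (length 4): y[0] = 3×1 + 1×1 + 1×4 + 2×1 = 10; y[1] = 3×1 + 1×1 + 1×1 + 2×4 = 13; y[2] = 3×4 + 1×1 + 1×1 + 2×1 = 16; y[3] = 3×1 + 1×4 + 1×1 + 2×1 = 10 → [10, 13, 16, 10]

Linear: [3, 4, 14, 10, 7, 9, 2], Circular: [10, 13, 16, 10]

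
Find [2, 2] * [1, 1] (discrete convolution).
y[0] = 2×1 = 2; y[1] = 2×1 + 2×1 = 4; y[2] = 2×1 = 2

[2, 4, 2]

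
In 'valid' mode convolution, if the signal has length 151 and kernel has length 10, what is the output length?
'Valid' mode counts only positions where the kernel fully overlaps the signal: m - n + 1 = 151 - 10 + 1 = 142

142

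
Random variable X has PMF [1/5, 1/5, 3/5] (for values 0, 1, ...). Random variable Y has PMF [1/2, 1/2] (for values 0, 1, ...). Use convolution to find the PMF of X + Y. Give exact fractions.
P(X+Y=k) = Σ_i P(X=i)·P(Y=k-i) — a convolution of [1/5, 1/5, 3/5] and [1/2, 1/2]. P(X+Y=0) = (1/5)×(1/2) = 1/10; P(X+Y=1) = (1/5)×(1/2) + (1/5)×(1/2) = 1/10 + 1/10 = 1/5; P(X+Y=2) = (1/5)×(1/2) + (3/5)×(1/2) = 1/10 + 3/10 = 2/5; P(X+Y=3) = (3/5)×(1/2) = 3/10. PMF: [1/10, 1/5, 2/5, 3/10] (sums to 1 ✓)

[1/10, 1/5, 2/5, 3/10]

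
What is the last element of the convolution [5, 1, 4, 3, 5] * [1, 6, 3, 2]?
Use y[k] = Σ_i a[i]·b[k-i] at k=7. y[7] = 5×2 = 10

10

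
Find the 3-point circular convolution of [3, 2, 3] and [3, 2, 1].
Use y[k] = Σ_j f[j]·g[(k-j) mod 3]. y[0] = 3×3 + 2×1 + 3×2 = 17; y[1] = 3×2 + 2×3 + 3×1 = 15; y[2] = 3×1 + 2×2 + 3×3 = 16. Result: [17, 15, 16]

[17, 15, 16]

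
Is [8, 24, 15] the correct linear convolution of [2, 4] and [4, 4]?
Recompute linear convolution of [2, 4] and [4, 4]: y[0] = 2×4 = 8; y[1] = 2×4 + 4×4 = 24; y[2] = 4×4 = 16 → [8, 24, 16]. Compare to given [8, 24, 15]: they differ at index 2: given 15, correct 16, so answer: No

No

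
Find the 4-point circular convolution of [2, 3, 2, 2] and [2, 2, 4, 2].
Use y[k] = Σ_j a[j]·b[(k-j) mod 4]. y[0] = 2×2 + 3×2 + 2×4 + 2×2 = 22; y[1] = 2×2 + 3×2 + 2×2 + 2×4 = 22; y[2] = 2×4 + 3×2 + 2×2 + 2×2 = 22; y[3] = 2×2 + 3×4 + 2×2 + 2×2 = 24. Result: [22, 22, 22, 24]

[22, 22, 22, 24]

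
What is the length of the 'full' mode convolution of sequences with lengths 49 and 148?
Linear/full convolution length: m + n - 1 = 49 + 148 - 1 = 196

196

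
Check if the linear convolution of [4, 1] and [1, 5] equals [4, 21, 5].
Recompute linear convolution of [4, 1] and [1, 5]: y[0] = 4×1 = 4; y[1] = 4×5 + 1×1 = 21; y[2] = 1×5 = 5 → [4, 21, 5]. Given [4, 21, 5] matches, so answer: Yes

Yes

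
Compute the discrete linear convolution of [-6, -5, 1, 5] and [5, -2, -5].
y[0] = -6×5 = -30; y[1] = -6×-2 + -5×5 = -13; y[2] = -6×-5 + -5×-2 + 1×5 = 45; y[3] = -5×-5 + 1×-2 + 5×5 = 48; y[4] = 1×-5 + 5×-2 = -15; y[5] = 5×-5 = -25

[-30, -13, 45, 48, -15, -25]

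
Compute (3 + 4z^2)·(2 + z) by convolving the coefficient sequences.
Ascending coefficients: a = [3, 0, 4], b = [2, 1]. c[0] = 3×2 = 6; c[1] = 3×1 + 0×2 = 3; c[2] = 0×1 + 4×2 = 8; c[3] = 4×1 = 4. Result coefficients: [6, 3, 8, 4] → 6 + 3z + 8z^2 + 4z^3

6 + 3z + 8z^2 + 4z^3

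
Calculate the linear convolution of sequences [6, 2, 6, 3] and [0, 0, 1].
y[0] = 6×0 = 0; y[1] = 6×0 + 2×0 = 0; y[2] = 6×1 + 2×0 + 6×0 = 6; y[3] = 2×1 + 6×0 + 3×0 = 2; y[4] = 6×1 + 3×0 = 6; y[5] = 3×1 = 3

[0, 0, 6, 2, 6, 3]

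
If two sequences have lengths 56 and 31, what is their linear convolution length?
Linear/full convolution length: m + n - 1 = 56 + 31 - 1 = 86

86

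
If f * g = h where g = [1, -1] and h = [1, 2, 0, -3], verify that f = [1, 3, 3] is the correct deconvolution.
Forward-compute [1, 3, 3] * [1, -1]: h[0] = 1×1 = 1; h[1] = 1×-1 + 3×1 = 2; h[2] = 3×-1 + 3×1 = 0; h[3] = 3×-1 = -3 → [1, 2, 0, -3]. Matches given h = [1, 2, 0, -3], so verified.

Verified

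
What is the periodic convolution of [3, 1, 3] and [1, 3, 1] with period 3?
Use y[k] = Σ_j f[j]·g[(k-j) mod 3]. y[0] = 3×1 + 1×1 + 3×3 = 13; y[1] = 3×3 + 1×1 + 3×1 = 13; y[2] = 3×1 + 1×3 + 3×1 = 9. Result: [13, 13, 9]

[13, 13, 9]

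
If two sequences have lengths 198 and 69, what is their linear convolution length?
Linear/full convolution length: m + n - 1 = 198 + 69 - 1 = 266

266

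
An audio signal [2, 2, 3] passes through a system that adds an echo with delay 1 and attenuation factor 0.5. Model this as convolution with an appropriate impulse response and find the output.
Direct-path + delayed-attenuated-path model → impulse response h = [1, 0.5] (1 at lag 0, 0.5 at lag 1). Output y[n] = x[n] + 0.5·x[n - 1] (with x[n] = 0 outside 0..2): y[0] = 2 + 0.5×0 = 2; y[1] = 2 + 0.5×2 = 3.0; y[2] = 3 + 0.5×2 = 4.0; y[3] = 0 + 0.5×3 = 1.5. So y = [2, 3.0, 4.0, 1.5]

[2, 3.0, 4.0, 1.5]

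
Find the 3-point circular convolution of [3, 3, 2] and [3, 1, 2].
Use y[k] = Σ_j s[j]·t[(k-j) mod 3]. y[0] = 3×3 + 3×2 + 2×1 = 17; y[1] = 3×1 + 3×3 + 2×2 = 16; y[2] = 3×2 + 3×1 + 2×3 = 15. Result: [17, 16, 15]

[17, 16, 15]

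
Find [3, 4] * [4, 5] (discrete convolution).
y[0] = 3×4 = 12; y[1] = 3×5 + 4×4 = 31; y[2] = 4×5 = 20

[12, 31, 20]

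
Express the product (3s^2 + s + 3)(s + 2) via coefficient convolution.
Ascending coefficients: a = [3, 1, 3], b = [2, 1]. c[0] = 3×2 = 6; c[1] = 3×1 + 1×2 = 5; c[2] = 1×1 + 3×2 = 7; c[3] = 3×1 = 3. Result coefficients: [6, 5, 7, 3] → 3s^3 + 7s^2 + 5s + 6

3s^3 + 7s^2 + 5s + 6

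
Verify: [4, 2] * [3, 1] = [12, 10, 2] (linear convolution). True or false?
Recompute linear convolution of [4, 2] and [3, 1]: y[0] = 4×3 = 12; y[1] = 4×1 + 2×3 = 10; y[2] = 2×1 = 2 → [12, 10, 2]. Given [12, 10, 2] matches, so answer: Yes

Yes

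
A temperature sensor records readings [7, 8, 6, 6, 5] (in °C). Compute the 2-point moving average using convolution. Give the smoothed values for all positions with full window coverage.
2-point moving average kernel = [1, 1]. Apply in 'valid' mode (full window coverage): avg[0] = (7 + 8) / 2 = 7.5; avg[1] = (8 + 6) / 2 = 7.0; avg[2] = (6 + 6) / 2 = 6.0; avg[3] = (6 + 5) / 2 = 5.5. Smoothed values: [7.5, 7.0, 6.0, 5.5]

[7.5, 7.0, 6.0, 5.5]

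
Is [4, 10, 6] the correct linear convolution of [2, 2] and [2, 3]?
Recompute linear convolution of [2, 2] and [2, 3]: y[0] = 2×2 = 4; y[1] = 2×3 + 2×2 = 10; y[2] = 2×3 = 6 → [4, 10, 6]. Given [4, 10, 6] matches, so answer: Yes

Yes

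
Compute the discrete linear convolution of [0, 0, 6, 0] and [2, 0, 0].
y[0] = 0×2 = 0; y[1] = 0×0 + 0×2 = 0; y[2] = 0×0 + 0×0 + 6×2 = 12; y[3] = 0×0 + 6×0 + 0×2 = 0; y[4] = 6×0 + 0×0 = 0; y[5] = 0×0 = 0

[0, 0, 12, 0, 0, 0]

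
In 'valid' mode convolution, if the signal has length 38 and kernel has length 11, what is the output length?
'Valid' mode counts only positions where the kernel fully overlaps the signal: m - n + 1 = 38 - 11 + 1 = 28

28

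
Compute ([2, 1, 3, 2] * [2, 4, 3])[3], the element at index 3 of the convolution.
Use y[k] = Σ_i a[i]·b[k-i] at k=3. y[3] = 1×3 + 3×4 + 2×2 = 19

19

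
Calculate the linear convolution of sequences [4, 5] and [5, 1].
y[0] = 4×5 = 20; y[1] = 4×1 + 5×5 = 29; y[2] = 5×1 = 5

[20, 29, 5]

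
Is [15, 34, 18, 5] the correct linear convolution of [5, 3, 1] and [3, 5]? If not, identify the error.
Recompute linear convolution of [5, 3, 1] and [3, 5]: y[0] = 5×3 = 15; y[1] = 5×5 + 3×3 = 34; y[2] = 3×5 + 1×3 = 18; y[3] = 1×5 = 5 → [15, 34, 18, 5]. Given [15, 34, 18, 5] matches, so answer: Yes

Yes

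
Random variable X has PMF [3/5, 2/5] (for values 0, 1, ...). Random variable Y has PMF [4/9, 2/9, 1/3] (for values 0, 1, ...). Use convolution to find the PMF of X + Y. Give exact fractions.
P(X+Y=k) = Σ_i P(X=i)·P(Y=k-i) — a convolution of [3/5, 2/5] and [4/9, 2/9, 1/3]. P(X+Y=0) = (3/5)×(4/9) = 4/15; P(X+Y=1) = (3/5)×(2/9) + (2/5)×(4/9) = 2/15 + 8/45 = 14/45; P(X+Y=2) = (3/5)×(1/3) + (2/5)×(2/9) = 1/5 + 4/45 = 13/45; P(X+Y=3) = (2/5)×(1/3) = 2/15. PMF: [4/15, 14/45, 13/45, 2/15] (sums to 1 ✓)

[4/15, 14/45, 13/45, 2/15]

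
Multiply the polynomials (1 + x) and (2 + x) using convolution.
Ascending coefficients: a = [1, 1], b = [2, 1]. c[0] = 1×2 = 2; c[1] = 1×1 + 1×2 = 3; c[2] = 1×1 = 1. Result coefficients: [2, 3, 1] → 2 + 3x + x^2

2 + 3x + x^2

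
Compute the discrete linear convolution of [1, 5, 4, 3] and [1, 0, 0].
y[0] = 1×1 = 1; y[1] = 1×0 + 5×1 = 5; y[2] = 1×0 + 5×0 + 4×1 = 4; y[3] = 5×0 + 4×0 + 3×1 = 3; y[4] = 4×0 + 3×0 = 0; y[5] = 3×0 = 0

[1, 5, 4, 3, 0, 0]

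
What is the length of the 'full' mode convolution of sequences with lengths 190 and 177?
Linear/full convolution length: m + n - 1 = 190 + 177 - 1 = 366

366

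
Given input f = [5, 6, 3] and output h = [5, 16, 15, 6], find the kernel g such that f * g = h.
Output length 4 = len(f) + len(g) - 1 ⇒ len(g) = 2. Solve g forward using g[k] = (h[k] - Σ_{i≥1} f[i]·g[k-i]) / f[0]: g[0] = h[0] / f[0] = 5 / 5 = 1; g[1] = (h[1] - 6×1) / f[0] = (16 - 6×1) / 5 = 2. So g = [1, 2]. Forward-check [5, 6, 3] * [1, 2]: h[0] = 5×1 = 5; h[1] = 5×2 + 6×1 = 16; h[2] = 6×2 + 3×1 = 15; h[3] = 3×2 = 6 → [5, 16, 15, 6] ✓

[1, 2]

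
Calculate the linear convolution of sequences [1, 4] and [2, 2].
y[0] = 1×2 = 2; y[1] = 1×2 + 4×2 = 10; y[2] = 4×2 = 8

[2, 10, 8]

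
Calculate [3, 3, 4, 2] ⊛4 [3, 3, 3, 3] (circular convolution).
Use y[k] = Σ_j u[j]·v[(k-j) mod 4]. y[0] = 3×3 + 3×3 + 4×3 + 2×3 = 36; y[1] = 3×3 + 3×3 + 4×3 + 2×3 = 36; y[2] = 3×3 + 3×3 + 4×3 + 2×3 = 36; y[3] = 3×3 + 3×3 + 4×3 + 2×3 = 36. Result: [36, 36, 36, 36]

[36, 36, 36, 36]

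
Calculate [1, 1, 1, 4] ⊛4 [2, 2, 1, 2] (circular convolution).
Use y[k] = Σ_j a[j]·b[(k-j) mod 4]. y[0] = 1×2 + 1×2 + 1×1 + 4×2 = 13; y[1] = 1×2 + 1×2 + 1×2 + 4×1 = 10; y[2] = 1×1 + 1×2 + 1×2 + 4×2 = 13; y[3] = 1×2 + 1×1 + 1×2 + 4×2 = 13. Result: [13, 10, 13, 13]

[13, 10, 13, 13]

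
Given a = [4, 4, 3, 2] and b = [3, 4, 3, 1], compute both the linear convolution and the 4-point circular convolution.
Linear: y_lin[0] = 4×3 = 12; y_lin[1] = 4×4 + 4×3 = 28; y_lin[2] = 4×3 + 4×4 + 3×3 = 37; y_lin[3] = 4×1 + 4×3 + 3×4 + 2×3 = 34; y_lin[4] = 4×1 + 3×3 + 2×4 = 21; y_lin[5] = 3×1 + 2×3 = 9; y_lin[6] = 2×1 = 2 → [12, 28, 37, 34, 21, 9, 2]. Circular (length 4): y[0] = 4×3 + 4×1 + 3×3 + 2×4 = 33; y[1] = 4×4 + 4×3 + 3×1 + 2×3 = 37; y[2] = 4×3 + 4×4 + 3×3 + 2×1 = 39; y[3] = 4×1 + 4×3 + 3×4 + 2×3 = 34 → [33, 37, 39, 34]

Linear: [12, 28, 37, 34, 21, 9, 2], Circular: [33, 37, 39, 34]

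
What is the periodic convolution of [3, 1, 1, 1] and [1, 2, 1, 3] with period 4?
Use y[k] = Σ_j u[j]·v[(k-j) mod 4]. y[0] = 3×1 + 1×3 + 1×1 + 1×2 = 9; y[1] = 3×2 + 1×1 + 1×3 + 1×1 = 11; y[2] = 3×1 + 1×2 + 1×1 + 1×3 = 9; y[3] = 3×3 + 1×1 + 1×2 + 1×1 = 13. Result: [9, 11, 9, 13]

[9, 11, 9, 13]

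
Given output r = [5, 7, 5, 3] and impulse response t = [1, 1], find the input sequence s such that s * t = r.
Deconvolve r=[5, 7, 5, 3] by t=[1, 1]. Since t[0]=1, solve forward: s[0] = r[0] / 1 = 5; s[1] = (r[1] - 5×1) / 1 = 2; s[2] = (r[2] - 2×1) / 1 = 3. So s = [5, 2, 3]. Check by forward convolution: r[0] = 5×1 = 5; r[1] = 5×1 + 2×1 = 7; r[2] = 2×1 + 3×1 = 5; r[3] = 3×1 = 3

[5, 2, 3]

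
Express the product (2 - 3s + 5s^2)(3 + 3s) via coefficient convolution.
Ascending coefficients: a = [2, -3, 5], b = [3, 3]. c[0] = 2×3 = 6; c[1] = 2×3 + -3×3 = -3; c[2] = -3×3 + 5×3 = 6; c[3] = 5×3 = 15. Result coefficients: [6, -3, 6, 15] → 6 - 3s + 6s^2 + 15s^3

6 - 3s + 6s^2 + 15s^3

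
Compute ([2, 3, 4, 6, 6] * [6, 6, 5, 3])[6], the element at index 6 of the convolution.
Use y[k] = Σ_i a[i]·b[k-i] at k=6. y[6] = 6×3 + 6×5 = 48

48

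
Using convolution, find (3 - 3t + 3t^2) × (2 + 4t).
Ascending coefficients: a = [3, -3, 3], b = [2, 4]. c[0] = 3×2 = 6; c[1] = 3×4 + -3×2 = 6; c[2] = -3×4 + 3×2 = -6; c[3] = 3×4 = 12. Result coefficients: [6, 6, -6, 12] → 6 + 6t - 6t^2 + 12t^3

6 + 6t - 6t^2 + 12t^3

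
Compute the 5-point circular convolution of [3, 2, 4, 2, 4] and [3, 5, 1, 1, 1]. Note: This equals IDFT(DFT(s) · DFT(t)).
Either evaluate y[k] = Σ_j s[j]·t[(k-j) mod 5] directly, or use IDFT(DFT(s) · DFT(t)). y[0] = 3×3 + 2×1 + 4×1 + 2×1 + 4×5 = 37; y[1] = 3×5 + 2×3 + 4×1 + 2×1 + 4×1 = 31; y[2] = 3×1 + 2×5 + 4×3 + 2×1 + 4×1 = 31; y[3] = 3×1 + 2×1 + 4×5 + 2×3 + 4×1 = 35; y[4] = 3×1 + 2×1 + 4×1 + 2×5 + 4×3 = 31. Result: [37, 31, 31, 35, 31]

[37, 31, 31, 35, 31]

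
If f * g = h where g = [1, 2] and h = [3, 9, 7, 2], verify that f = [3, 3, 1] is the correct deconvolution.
Forward-compute [3, 3, 1] * [1, 2]: h[0] = 3×1 = 3; h[1] = 3×2 + 3×1 = 9; h[2] = 3×2 + 1×1 = 7; h[3] = 1×2 = 2 → [3, 9, 7, 2]. Matches given h = [3, 9, 7, 2], so verified.

Verified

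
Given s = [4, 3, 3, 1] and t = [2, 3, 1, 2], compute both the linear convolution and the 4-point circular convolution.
Linear: y_lin[0] = 4×2 = 8; y_lin[1] = 4×3 + 3×2 = 18; y_lin[2] = 4×1 + 3×3 + 3×2 = 19; y_lin[3] = 4×2 + 3×1 + 3×3 + 1×2 = 22; y_lin[4] = 3×2 + 3×1 + 1×3 = 12; y_lin[5] = 3×2 + 1×1 = 7; y_lin[6] = 1×2 = 2 → [8, 18, 19, 22, 12, 7, 2]. Circular (length 4): y[0] = 4×2 + 3×2 + 3×1 + 1×3 = 20; y[1] = 4×3 + 3×2 + 3×2 + 1×1 = 25; y[2] = 4×1 + 3×3 + 3×2 + 1×2 = 21; y[3] = 4×2 + 3×1 + 3×3 + 1×2 = 22 → [20, 25, 21, 22]

Linear: [8, 18, 19, 22, 12, 7, 2], Circular: [20, 25, 21, 22]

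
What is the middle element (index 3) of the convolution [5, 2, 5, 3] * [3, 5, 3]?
Use y[k] = Σ_i a[i]·b[k-i] at k=3. y[3] = 2×3 + 5×5 + 3×3 = 40

40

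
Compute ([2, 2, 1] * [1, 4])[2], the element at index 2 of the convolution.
Use y[k] = Σ_i a[i]·b[k-i] at k=2. y[2] = 2×4 + 1×1 = 9

9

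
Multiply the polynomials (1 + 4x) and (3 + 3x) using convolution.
Ascending coefficients: a = [1, 4], b = [3, 3]. c[0] = 1×3 = 3; c[1] = 1×3 + 4×3 = 15; c[2] = 4×3 = 12. Result coefficients: [3, 15, 12] → 3 + 15x + 12x^2

3 + 15x + 12x^2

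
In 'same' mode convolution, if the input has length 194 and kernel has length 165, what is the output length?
'Same' mode returns an output with the same length as the input: 194

194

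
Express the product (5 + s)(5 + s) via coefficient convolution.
Ascending coefficients: a = [5, 1], b = [5, 1]. c[0] = 5×5 = 25; c[1] = 5×1 + 1×5 = 10; c[2] = 1×1 = 1. Result coefficients: [25, 10, 1] → 25 + 10s + s^2

25 + 10s + s^2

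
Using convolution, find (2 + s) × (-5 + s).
Ascending coefficients: a = [2, 1], b = [-5, 1]. c[0] = 2×-5 = -10; c[1] = 2×1 + 1×-5 = -3; c[2] = 1×1 = 1. Result coefficients: [-10, -3, 1] → -10 - 3s + s^2

-10 - 3s + s^2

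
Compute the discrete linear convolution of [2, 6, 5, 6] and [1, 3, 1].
y[0] = 2×1 = 2; y[1] = 2×3 + 6×1 = 12; y[2] = 2×1 + 6×3 + 5×1 = 25; y[3] = 6×1 + 5×3 + 6×1 = 27; y[4] = 5×1 + 6×3 = 23; y[5] = 6×1 = 6

[2, 12, 25, 27, 23, 6]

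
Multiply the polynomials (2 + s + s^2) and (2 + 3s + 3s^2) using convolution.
Ascending coefficients: a = [2, 1, 1], b = [2, 3, 3]. c[0] = 2×2 = 4; c[1] = 2×3 + 1×2 = 8; c[2] = 2×3 + 1×3 + 1×2 = 11; c[3] = 1×3 + 1×3 = 6; c[4] = 1×3 = 3. Result coefficients: [4, 8, 11, 6, 3] → 4 + 8s + 11s^2 + 6s^3 + 3s^4

4 + 8s + 11s^2 + 6s^3 + 3s^4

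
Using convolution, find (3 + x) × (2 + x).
Ascending coefficients: a = [3, 1], b = [2, 1]. c[0] = 3×2 = 6; c[1] = 3×1 + 1×2 = 5; c[2] = 1×1 = 1. Result coefficients: [6, 5, 1] → 6 + 5x + x^2

6 + 5x + x^2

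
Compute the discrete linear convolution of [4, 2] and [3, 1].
y[0] = 4×3 = 12; y[1] = 4×1 + 2×3 = 10; y[2] = 2×1 = 2

[12, 10, 2]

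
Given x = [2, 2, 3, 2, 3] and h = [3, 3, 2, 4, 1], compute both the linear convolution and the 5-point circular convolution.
Linear: y_lin[0] = 2×3 = 6; y_lin[1] = 2×3 + 2×3 = 12; y_lin[2] = 2×2 + 2×3 + 3×3 = 19; y_lin[3] = 2×4 + 2×2 + 3×3 + 2×3 = 27; y_lin[4] = 2×1 + 2×4 + 3×2 + 2×3 + 3×3 = 31; y_lin[5] = 2×1 + 3×4 + 2×2 + 3×3 = 27; y_lin[6] = 3×1 + 2×4 + 3×2 = 17; y_lin[7] = 2×1 + 3×4 = 14; y_lin[8] = 3×1 = 3 → [6, 12, 19, 27, 31, 27, 17, 14, 3]. Circular (length 5): y[0] = 2×3 + 2×1 + 3×4 + 2×2 + 3×3 = 33; y[1] = 2×3 + 2×3 + 3×1 + 2×4 + 3×2 = 29; y[2] = 2×2 + 2×3 + 3×3 + 2×1 + 3×4 = 33; y[3] = 2×4 + 2×2 + 3×3 + 2×3 + 3×1 = 30; y[4] = 2×1 + 2×4 + 3×2 + 2×3 + 3×3 = 31 → [33, 29, 33, 30, 31]

Linear: [6, 12, 19, 27, 31, 27, 17, 14, 3], Circular: [33, 29, 33, 30, 31]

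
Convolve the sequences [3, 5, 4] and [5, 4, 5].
y[0] = 3×5 = 15; y[1] = 3×4 + 5×5 = 37; y[2] = 3×5 + 5×4 + 4×5 = 55; y[3] = 5×5 + 4×4 = 41; y[4] = 4×5 = 20

[15, 37, 55, 41, 20]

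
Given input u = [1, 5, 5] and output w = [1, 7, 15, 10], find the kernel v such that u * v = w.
Output length 4 = len(u) + len(v) - 1 ⇒ len(v) = 2. Solve v forward using v[k] = (w[k] - Σ_{i≥1} u[i]·v[k-i]) / u[0]: v[0] = w[0] / u[0] = 1 / 1 = 1; v[1] = (w[1] - 5×1) / u[0] = (7 - 5×1) / 1 = 2. So v = [1, 2]. Forward-check [1, 5, 5] * [1, 2]: w[0] = 1×1 = 1; w[1] = 1×2 + 5×1 = 7; w[2] = 5×2 + 5×1 = 15; w[3] = 5×2 = 10 → [1, 7, 15, 10] ✓

[1, 2]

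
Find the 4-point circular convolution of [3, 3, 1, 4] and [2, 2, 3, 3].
Use y[k] = Σ_j s[j]·t[(k-j) mod 4]. y[0] = 3×2 + 3×3 + 1×3 + 4×2 = 26; y[1] = 3×2 + 3×2 + 1×3 + 4×3 = 27; y[2] = 3×3 + 3×2 + 1×2 + 4×3 = 29; y[3] = 3×3 + 3×3 + 1×2 + 4×2 = 28. Result: [26, 27, 29, 28]

[26, 27, 29, 28]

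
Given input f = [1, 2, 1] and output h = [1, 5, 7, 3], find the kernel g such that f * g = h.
Output length 4 = len(f) + len(g) - 1 ⇒ len(g) = 2. Solve g forward using g[k] = (h[k] - Σ_{i≥1} f[i]·g[k-i]) / f[0]: g[0] = h[0] / f[0] = 1 / 1 = 1; g[1] = (h[1] - 2×1) / f[0] = (5 - 2×1) / 1 = 3. So g = [1, 3]. Forward-check [1, 2, 1] * [1, 3]: h[0] = 1×1 = 1; h[1] = 1×3 + 2×1 = 5; h[2] = 2×3 + 1×1 = 7; h[3] = 1×3 = 3 → [1, 5, 7, 3] ✓

[1, 3]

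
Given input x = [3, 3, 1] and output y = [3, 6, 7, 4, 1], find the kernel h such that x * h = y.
Output length 5 = len(x) + len(h) - 1 ⇒ len(h) = 3. Solve h forward using h[k] = (y[k] - Σ_{i≥1} x[i]·h[k-i]) / x[0]: h[0] = y[0] / x[0] = 3 / 3 = 1; h[1] = (y[1] - 3×1) / x[0] = (6 - 3×1) / 3 = 1; h[2] = (y[2] - 3×1 - 1×1) / x[0] = (7 - 3×1 - 1×1) / 3 = 1. So h = [1, 1, 1]. Forward-check [3, 3, 1] * [1, 1, 1]: y[0] = 3×1 = 3; y[1] = 3×1 + 3×1 = 6; y[2] = 3×1 + 3×1 + 1×1 = 7; y[3] = 3×1 + 1×1 = 4; y[4] = 1×1 = 1 → [3, 6, 7, 4, 1] ✓

[1, 1, 1]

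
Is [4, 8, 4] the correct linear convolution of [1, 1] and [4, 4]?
Recompute linear convolution of [1, 1] and [4, 4]: y[0] = 1×4 = 4; y[1] = 1×4 + 1×4 = 8; y[2] = 1×4 = 4 → [4, 8, 4]. Given [4, 8, 4] matches, so answer: Yes

Yes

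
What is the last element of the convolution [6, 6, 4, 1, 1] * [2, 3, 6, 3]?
Use y[k] = Σ_i a[i]·b[k-i] at k=7. y[7] = 1×3 = 3

3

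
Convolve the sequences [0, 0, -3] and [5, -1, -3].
y[0] = 0×5 = 0; y[1] = 0×-1 + 0×5 = 0; y[2] = 0×-3 + 0×-1 + -3×5 = -15; y[3] = 0×-3 + -3×-1 = 3; y[4] = -3×-3 = 9

[0, 0, -15, 3, 9]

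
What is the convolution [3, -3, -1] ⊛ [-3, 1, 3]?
y[0] = 3×-3 = -9; y[1] = 3×1 + -3×-3 = 12; y[2] = 3×3 + -3×1 + -1×-3 = 9; y[3] = -3×3 + -1×1 = -10; y[4] = -1×3 = -3

[-9, 12, 9, -10, -3]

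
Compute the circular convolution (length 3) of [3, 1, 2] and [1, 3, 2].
Use y[k] = Σ_j u[j]·v[(k-j) mod 3]. y[0] = 3×1 + 1×2 + 2×3 = 11; y[1] = 3×3 + 1×1 + 2×2 = 14; y[2] = 3×2 + 1×3 + 2×1 = 11. Result: [11, 14, 11]

[11, 14, 11]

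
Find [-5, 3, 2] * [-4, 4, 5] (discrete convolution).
y[0] = -5×-4 = 20; y[1] = -5×4 + 3×-4 = -32; y[2] = -5×5 + 3×4 + 2×-4 = -21; y[3] = 3×5 + 2×4 = 23; y[4] = 2×5 = 10

[20, -32, -21, 23, 10]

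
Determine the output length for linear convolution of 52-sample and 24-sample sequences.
Linear/full convolution length: m + n - 1 = 52 + 24 - 1 = 75

75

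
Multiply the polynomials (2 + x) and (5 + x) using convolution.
Ascending coefficients: a = [2, 1], b = [5, 1]. c[0] = 2×5 = 10; c[1] = 2×1 + 1×5 = 7; c[2] = 1×1 = 1. Result coefficients: [10, 7, 1] → 10 + 7x + x^2

10 + 7x + x^2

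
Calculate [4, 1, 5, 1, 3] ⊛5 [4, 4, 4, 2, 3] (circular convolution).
Use y[k] = Σ_j a[j]·b[(k-j) mod 5]. y[0] = 4×4 + 1×3 + 5×2 + 1×4 + 3×4 = 45; y[1] = 4×4 + 1×4 + 5×3 + 1×2 + 3×4 = 49; y[2] = 4×4 + 1×4 + 5×4 + 1×3 + 3×2 = 49; y[3] = 4×2 + 1×4 + 5×4 + 1×4 + 3×3 = 45; y[4] = 4×3 + 1×2 + 5×4 + 1×4 + 3×4 = 50. Result: [45, 49, 49, 45, 50]

[45, 49, 49, 45, 50]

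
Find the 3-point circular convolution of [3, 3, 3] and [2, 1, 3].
Use y[k] = Σ_j f[j]·g[(k-j) mod 3]. y[0] = 3×2 + 3×3 + 3×1 = 18; y[1] = 3×1 + 3×2 + 3×3 = 18; y[2] = 3×3 + 3×1 + 3×2 = 18. Result: [18, 18, 18]

[18, 18, 18]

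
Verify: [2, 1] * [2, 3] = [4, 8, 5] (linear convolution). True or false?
Recompute linear convolution of [2, 1] and [2, 3]: y[0] = 2×2 = 4; y[1] = 2×3 + 1×2 = 8; y[2] = 1×3 = 3 → [4, 8, 3]. Compare to given [4, 8, 5]: they differ at index 2: given 5, correct 3, so answer: No

No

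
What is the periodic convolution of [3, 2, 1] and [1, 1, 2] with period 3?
Use y[k] = Σ_j x[j]·h[(k-j) mod 3]. y[0] = 3×1 + 2×2 + 1×1 = 8; y[1] = 3×1 + 2×1 + 1×2 = 7; y[2] = 3×2 + 2×1 + 1×1 = 9. Result: [8, 7, 9]

[8, 7, 9]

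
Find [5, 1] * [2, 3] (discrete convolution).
y[0] = 5×2 = 10; y[1] = 5×3 + 1×2 = 17; y[2] = 1×3 = 3

[10, 17, 3]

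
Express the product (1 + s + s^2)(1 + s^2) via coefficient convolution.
Ascending coefficients: a = [1, 1, 1], b = [1, 0, 1]. c[0] = 1×1 = 1; c[1] = 1×0 + 1×1 = 1; c[2] = 1×1 + 1×0 + 1×1 = 2; c[3] = 1×1 + 1×0 = 1; c[4] = 1×1 = 1. Result coefficients: [1, 1, 2, 1, 1] → 1 + s + 2s^2 + s^3 + s^4

1 + s + 2s^2 + s^3 + s^4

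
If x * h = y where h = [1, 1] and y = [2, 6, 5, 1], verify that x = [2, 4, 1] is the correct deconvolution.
Forward-compute [2, 4, 1] * [1, 1]: y[0] = 2×1 = 2; y[1] = 2×1 + 4×1 = 6; y[2] = 4×1 + 1×1 = 5; y[3] = 1×1 = 1 → [2, 6, 5, 1]. Matches given y = [2, 6, 5, 1], so verified.

Verified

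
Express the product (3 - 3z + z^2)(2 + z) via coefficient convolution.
Ascending coefficients: a = [3, -3, 1], b = [2, 1]. c[0] = 3×2 = 6; c[1] = 3×1 + -3×2 = -3; c[2] = -3×1 + 1×2 = -1; c[3] = 1×1 = 1. Result coefficients: [6, -3, -1, 1] → 6 - 3z - z^2 + z^3

6 - 3z - z^2 + z^3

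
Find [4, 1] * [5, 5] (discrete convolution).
y[0] = 4×5 = 20; y[1] = 4×5 + 1×5 = 25; y[2] = 1×5 = 5

[20, 25, 5]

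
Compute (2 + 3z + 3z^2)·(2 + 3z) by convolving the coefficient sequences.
Ascending coefficients: a = [2, 3, 3], b = [2, 3]. c[0] = 2×2 = 4; c[1] = 2×3 + 3×2 = 12; c[2] = 3×3 + 3×2 = 15; c[3] = 3×3 = 9. Result coefficients: [4, 12, 15, 9] → 4 + 12z + 15z^2 + 9z^3

4 + 12z + 15z^2 + 9z^3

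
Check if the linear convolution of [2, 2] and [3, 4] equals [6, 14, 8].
Recompute linear convolution of [2, 2] and [3, 4]: y[0] = 2×3 = 6; y[1] = 2×4 + 2×3 = 14; y[2] = 2×4 = 8 → [6, 14, 8]. Given [6, 14, 8] matches, so answer: Yes

Yes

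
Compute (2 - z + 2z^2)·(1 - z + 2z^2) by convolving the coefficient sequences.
Ascending coefficients: a = [2, -1, 2], b = [1, -1, 2]. c[0] = 2×1 = 2; c[1] = 2×-1 + -1×1 = -3; c[2] = 2×2 + -1×-1 + 2×1 = 7; c[3] = -1×2 + 2×-1 = -4; c[4] = 2×2 = 4. Result coefficients: [2, -3, 7, -4, 4] → 2 - 3z + 7z^2 - 4z^3 + 4z^4

2 - 3z + 7z^2 - 4z^3 + 4z^4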